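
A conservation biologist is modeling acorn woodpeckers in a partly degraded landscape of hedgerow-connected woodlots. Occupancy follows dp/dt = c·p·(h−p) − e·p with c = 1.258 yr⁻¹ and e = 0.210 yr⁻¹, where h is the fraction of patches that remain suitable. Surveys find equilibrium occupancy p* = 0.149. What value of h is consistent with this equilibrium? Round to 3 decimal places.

0.316

At equilibrium c(h−p*) = e, so h = p* + e/c.
h = 0.149 + 0.210/1.258 = 0.149 + 0.1669 = 0.3159.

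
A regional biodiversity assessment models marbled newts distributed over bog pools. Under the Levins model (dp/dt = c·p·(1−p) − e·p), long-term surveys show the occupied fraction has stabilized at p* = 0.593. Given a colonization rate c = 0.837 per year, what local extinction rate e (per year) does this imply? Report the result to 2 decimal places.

0.34

At equilibrium c(1−p*) = e.
e = 0.837 × (1 − 0.593) = 0.837 × 0.4070 = 0.3407.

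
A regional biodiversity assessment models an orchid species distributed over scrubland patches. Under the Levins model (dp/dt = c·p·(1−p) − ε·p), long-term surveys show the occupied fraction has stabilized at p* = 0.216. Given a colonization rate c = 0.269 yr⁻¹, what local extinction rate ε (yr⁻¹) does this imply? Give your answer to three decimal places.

At equilibrium c(1−p*) = ε.
ε = 0.269 × (1 − 0.216) = 0.269 × 0.7840 = 0.2109.

0.211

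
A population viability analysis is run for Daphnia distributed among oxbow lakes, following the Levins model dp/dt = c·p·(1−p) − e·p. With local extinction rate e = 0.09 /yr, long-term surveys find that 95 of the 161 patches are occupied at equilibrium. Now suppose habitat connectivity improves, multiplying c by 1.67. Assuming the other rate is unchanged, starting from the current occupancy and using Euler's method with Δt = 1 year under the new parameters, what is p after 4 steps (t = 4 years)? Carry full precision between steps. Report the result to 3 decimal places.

0.698

Observed p* = 95/161 = 0.59006.
Balance c(1−p*) = e gives c = e/(1 − 0.59006) = 0.09/0.40994 = 0.21955.
Starting from p₀ = 0.59006; update p ← p + (dp/dt)·Δt with the new parameters.
t = 1: p = 0.59006 + (+0.03558) = 0.62564
t = 2: p = 0.62564 + (+0.02956) = 0.65521
t = 3: p = 0.65521 + (+0.02386) = 0.67907
t = 4: p = 0.67907 + (+0.01879) = 0.69785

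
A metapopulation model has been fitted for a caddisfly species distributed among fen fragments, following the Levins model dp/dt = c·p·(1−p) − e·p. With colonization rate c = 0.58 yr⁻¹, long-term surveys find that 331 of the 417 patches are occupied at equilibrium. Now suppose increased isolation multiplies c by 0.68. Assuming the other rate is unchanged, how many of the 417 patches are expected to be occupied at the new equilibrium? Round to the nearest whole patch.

291

Observed p* = 331/417 = 0.79376.
Balance c(1−p*) = e gives e = 0.58×(1 − 0.79376) = 0.11962.
New p* = 1 − e/c = 1 − 0.11962/0.39440 = 0.69670.
Expected occupied = 417 × 0.69670 = 290.52 ≈ 291.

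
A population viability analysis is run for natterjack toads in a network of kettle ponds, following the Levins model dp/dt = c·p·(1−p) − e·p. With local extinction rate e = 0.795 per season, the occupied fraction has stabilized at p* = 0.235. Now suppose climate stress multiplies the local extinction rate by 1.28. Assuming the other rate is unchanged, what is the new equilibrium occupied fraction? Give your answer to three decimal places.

Balance c(1−p*) = e gives c = e/(1 − 0.23500) = 0.795/0.76500 = 1.03922.
New p* = 1 − e/c = 1 − 1.01760/1.03922 = 0.02080.

0.021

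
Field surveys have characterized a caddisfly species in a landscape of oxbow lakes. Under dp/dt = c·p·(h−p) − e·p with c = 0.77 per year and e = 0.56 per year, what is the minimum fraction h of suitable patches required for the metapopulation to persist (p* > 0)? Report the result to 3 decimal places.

p* = h − e/c is positive only when h > e/c.
h_min = e/c = 0.56/0.77 = 0.7273.

0.727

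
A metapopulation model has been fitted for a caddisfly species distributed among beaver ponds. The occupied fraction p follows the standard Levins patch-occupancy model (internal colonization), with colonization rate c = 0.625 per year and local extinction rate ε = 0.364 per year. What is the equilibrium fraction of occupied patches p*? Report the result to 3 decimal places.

Setting dp/dt = 0 and dividing through by p* gives c·(1−p*) = ε.
So p* = 1 − ε/c = 1 − 0.364/0.625 = 1 − 0.5824 = 0.4176.

0.418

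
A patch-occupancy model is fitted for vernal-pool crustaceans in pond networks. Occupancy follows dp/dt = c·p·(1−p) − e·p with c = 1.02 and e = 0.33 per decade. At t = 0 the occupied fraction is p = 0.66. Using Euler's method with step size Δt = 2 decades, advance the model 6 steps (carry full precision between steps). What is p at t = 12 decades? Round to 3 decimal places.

Update rule: p ← p + [c·p·(1−p) − e·p]·Δt with Δt = 2.
p: 0.66000 → 0.68218  (Δp = +0.02218)
p: 0.68218 → 0.67424  (Δp = -0.00794)
p: 0.67424 → 0.67731  (Δp = +0.00307)
p: 0.67731 → 0.67615  (Δp = -0.00116)
p: 0.67615 → 0.67659  (Δp = +0.00044)
p: 0.67659 → 0.67642  (Δp = -0.00017)

0.676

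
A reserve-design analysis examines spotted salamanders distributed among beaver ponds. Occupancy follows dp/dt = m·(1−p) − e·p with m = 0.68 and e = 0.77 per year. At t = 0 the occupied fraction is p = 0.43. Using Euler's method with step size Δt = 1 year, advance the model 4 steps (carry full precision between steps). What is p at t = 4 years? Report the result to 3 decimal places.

Update rule: p ← p + [m·(1−p) − e·p]·Δt with Δt = 1.
step 1: Δp = +0.05650, p = 0.48650
step 2: Δp = -0.02543, p = 0.46108
step 3: Δp = +0.01144, p = 0.47252
step 4: Δp = -0.00515, p = 0.46737

0.467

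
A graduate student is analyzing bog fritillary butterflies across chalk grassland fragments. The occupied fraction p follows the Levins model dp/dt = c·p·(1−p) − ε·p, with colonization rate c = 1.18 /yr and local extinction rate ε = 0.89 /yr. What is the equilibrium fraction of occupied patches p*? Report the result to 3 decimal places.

0.246

Setting dp/dt = 0 and dividing through by p* gives c·(1−p*) = ε.
So p* = 1 − ε/c = 1 − 0.89/1.18 = 1 − 0.7542 = 0.2458.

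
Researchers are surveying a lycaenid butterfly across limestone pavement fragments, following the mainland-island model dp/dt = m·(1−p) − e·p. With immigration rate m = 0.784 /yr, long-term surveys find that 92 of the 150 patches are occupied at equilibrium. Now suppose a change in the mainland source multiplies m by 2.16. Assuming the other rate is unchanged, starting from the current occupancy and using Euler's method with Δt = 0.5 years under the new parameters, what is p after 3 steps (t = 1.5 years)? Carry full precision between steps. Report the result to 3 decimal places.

Observed p* = 92/150 = 0.61333.
Balance m(1−p*) = e·p* gives e = m(1−p*)/p* = 0.784×0.38667/0.61333 = 0.49426.
Starting from p₀ = 0.61333; update p ← p + (dp/dt)·Δt with the new parameters.
t = 0.5: p = 0.61333 + (+0.17583) = 0.78916
t = 1: p = 0.78916 + (-0.01650) = 0.77266
t = 1.5: p = 0.77266 + (+0.00155) = 0.77421

0.774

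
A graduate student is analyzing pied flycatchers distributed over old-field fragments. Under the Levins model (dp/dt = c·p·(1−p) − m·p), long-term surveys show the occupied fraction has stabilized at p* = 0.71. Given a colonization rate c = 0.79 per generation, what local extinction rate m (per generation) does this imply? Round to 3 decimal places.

0.229

At equilibrium c(1−p*) = m.
m = 0.79 × (1 − 0.71) = 0.79 × 0.2900 = 0.2291.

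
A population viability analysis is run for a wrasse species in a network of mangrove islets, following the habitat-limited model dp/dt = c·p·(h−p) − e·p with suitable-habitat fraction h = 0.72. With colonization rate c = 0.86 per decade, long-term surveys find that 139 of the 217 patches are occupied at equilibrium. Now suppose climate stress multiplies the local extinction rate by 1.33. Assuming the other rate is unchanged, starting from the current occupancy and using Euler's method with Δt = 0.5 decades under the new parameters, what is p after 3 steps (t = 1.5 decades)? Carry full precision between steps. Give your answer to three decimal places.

Observed p* = 139/217 = 0.64055.
Balance c(h−p*) = e gives e = 0.86×(0.72 − 0.64055) = 0.06832.
Starting from p₀ = 0.64055; update p ← p + (dp/dt)·Δt with the new parameters.
  1  |  dp/dt·Δt = -0.007221  |  p_1 = 0.633332
  2  |  dp/dt·Δt = -0.005173  |  p_2 = 0.628158
  3  |  dp/dt·Δt = -0.003734  |  p_3 = 0.624425

0.624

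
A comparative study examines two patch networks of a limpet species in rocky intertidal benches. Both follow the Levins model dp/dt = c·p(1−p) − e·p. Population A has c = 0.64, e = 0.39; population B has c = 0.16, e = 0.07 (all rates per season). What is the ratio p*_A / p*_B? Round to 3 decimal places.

A: p*_A = 1 − 0.39/0.64 = 0.3906.
B: p*_B = 1 − 0.07/0.16 = 0.5625.
p*_A / p*_B = 0.3906/0.5625 = 0.6944.

0.694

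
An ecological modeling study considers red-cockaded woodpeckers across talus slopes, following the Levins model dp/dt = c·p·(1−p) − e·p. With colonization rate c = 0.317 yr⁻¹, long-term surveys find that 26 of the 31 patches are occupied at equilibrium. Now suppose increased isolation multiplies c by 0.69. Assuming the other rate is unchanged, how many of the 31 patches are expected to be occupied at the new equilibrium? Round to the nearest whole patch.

24

Observed p* = 26/31 = 0.83871.
Balance c(1−p*) = e gives e = 0.317×(1 − 0.83871) = 0.05113.
New p* = 1 − e/c = 1 − 0.05113/0.21873 = 0.76624.
Expected occupied = 31 × 0.76624 = 23.75 ≈ 24.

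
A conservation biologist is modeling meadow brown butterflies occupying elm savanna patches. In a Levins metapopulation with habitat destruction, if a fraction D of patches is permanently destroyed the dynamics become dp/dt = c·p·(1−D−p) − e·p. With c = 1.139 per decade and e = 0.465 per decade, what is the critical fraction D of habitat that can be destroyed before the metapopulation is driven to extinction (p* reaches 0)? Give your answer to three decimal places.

The nontrivial equilibrium is p* = (1−D) − e/c; extinction occurs when this hits zero.
So D_crit = 1 − e/c = 1 − 0.465/1.139 = 1 − 0.4083 = 0.5917.
Note this equals the original equilibrium occupancy — the Levins extinction-debt result.

0.592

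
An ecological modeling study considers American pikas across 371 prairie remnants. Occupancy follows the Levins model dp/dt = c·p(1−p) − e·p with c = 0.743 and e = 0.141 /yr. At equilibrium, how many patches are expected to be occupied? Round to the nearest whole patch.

p* = 1 − e/c = 1 − 0.141/0.743 = 0.8102.
Expected occupied patches = N × p* = 371 × 0.8102 = 300.59 ≈ 301.

301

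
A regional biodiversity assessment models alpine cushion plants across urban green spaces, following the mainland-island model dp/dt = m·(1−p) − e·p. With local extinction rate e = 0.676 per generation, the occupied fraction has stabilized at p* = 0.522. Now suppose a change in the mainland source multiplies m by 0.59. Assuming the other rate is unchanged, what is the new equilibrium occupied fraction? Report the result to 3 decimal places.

Balance m(1−p*) = e·p* gives m = e·p*/(1−p*) = 0.676×0.52200/0.47800 = 0.73823.
New p* = m/(m+e) = 0.43556/(0.43556+0.67600) = 0.39185.

0.392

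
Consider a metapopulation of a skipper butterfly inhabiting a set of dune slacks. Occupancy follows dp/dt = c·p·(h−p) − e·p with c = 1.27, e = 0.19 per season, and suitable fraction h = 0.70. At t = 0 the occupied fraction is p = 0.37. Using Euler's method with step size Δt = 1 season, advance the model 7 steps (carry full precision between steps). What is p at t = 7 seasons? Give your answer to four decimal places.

Update rule: p ← p + [c·p·(h−p) − e·p]·Δt with Δt = 1.
  1  |  dp/dt·Δt = +0.084767  |  p_1 = 0.454767
  2  |  dp/dt·Δt = +0.055230  |  p_2 = 0.509997
  3  |  dp/dt·Δt = +0.026165  |  p_3 = 0.536162
  4  |  dp/dt·Δt = +0.009691  |  p_4 = 0.545853
  5  |  dp/dt·Δt = +0.003148  |  p_5 = 0.549001
  6  |  dp/dt·Δt = +0.000971  |  p_6 = 0.549972
  7  |  dp/dt·Δt = +0.000295  |  p_7 = 0.550267

0.5503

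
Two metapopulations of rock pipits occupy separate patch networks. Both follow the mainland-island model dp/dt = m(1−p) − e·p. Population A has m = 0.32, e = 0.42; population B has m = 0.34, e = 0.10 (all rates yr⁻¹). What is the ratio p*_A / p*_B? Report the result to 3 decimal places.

0.560

A: p*_A = m/(m+e) = 0.32/0.7400 = 0.4324.
B: p*_B = 0.34/0.4400 = 0.7727.
p*_A / p*_B = 0.4324/0.7727 = 0.5596.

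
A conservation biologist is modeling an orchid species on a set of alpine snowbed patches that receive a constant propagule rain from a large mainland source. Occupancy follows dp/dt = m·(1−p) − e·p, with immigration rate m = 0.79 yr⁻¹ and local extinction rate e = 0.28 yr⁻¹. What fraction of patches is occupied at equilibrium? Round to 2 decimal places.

0.74

At equilibrium the propagule rain into empty patches balances local extinction: m(1−p*) = e·p*.
p* = m/(m+e) = 0.79/(0.79+0.28) = 0.79/1.0700 = 0.7383.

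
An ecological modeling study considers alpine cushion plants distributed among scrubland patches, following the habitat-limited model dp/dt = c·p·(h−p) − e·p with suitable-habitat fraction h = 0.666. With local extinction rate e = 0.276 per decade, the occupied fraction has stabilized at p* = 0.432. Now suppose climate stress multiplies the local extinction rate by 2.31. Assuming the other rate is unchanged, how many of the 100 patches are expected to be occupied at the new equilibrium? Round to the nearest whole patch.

13

Balance c(h−p*) = e gives c = e/(0.666 − 0.43200) = 0.276/0.23400 = 1.17949.
New p* = 0.666 − e/c = 0.666 − 0.63756/1.17949 = 0.12546.
Expected occupied = 100 × 0.12546 = 12.55 ≈ 13.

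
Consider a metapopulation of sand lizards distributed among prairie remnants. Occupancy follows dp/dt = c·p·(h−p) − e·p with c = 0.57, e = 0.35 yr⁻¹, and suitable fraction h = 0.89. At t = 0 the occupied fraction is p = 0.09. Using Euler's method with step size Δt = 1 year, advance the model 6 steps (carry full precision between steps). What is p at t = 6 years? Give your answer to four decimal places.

Update rule: p ← p + [c·p·(h−p) − e·p]·Δt with Δt = 1.
  1  |  dp/dt·Δt = +0.009540  |  p_1 = 0.099540
  2  |  dp/dt·Δt = +0.010010  |  p_2 = 0.109550
  3  |  dp/dt·Δt = +0.010392  |  p_3 = 0.119941
  4  |  dp/dt·Δt = +0.010667  |  p_4 = 0.130608
  5  |  dp/dt·Δt = +0.010821  |  p_5 = 0.141430
  6  |  dp/dt·Δt = +0.010846  |  p_6 = 0.152275

0.1523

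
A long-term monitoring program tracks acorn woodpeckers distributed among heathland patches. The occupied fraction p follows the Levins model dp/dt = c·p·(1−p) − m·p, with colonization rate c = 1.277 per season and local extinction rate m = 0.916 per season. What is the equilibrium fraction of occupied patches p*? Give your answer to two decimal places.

0.28

At equilibrium, colonization balances extinction: c·p*·(1−p*) = m·p*.
So p* = 1 − m/c = 1 − 0.916/1.277 = 1 − 0.7173 = 0.2827.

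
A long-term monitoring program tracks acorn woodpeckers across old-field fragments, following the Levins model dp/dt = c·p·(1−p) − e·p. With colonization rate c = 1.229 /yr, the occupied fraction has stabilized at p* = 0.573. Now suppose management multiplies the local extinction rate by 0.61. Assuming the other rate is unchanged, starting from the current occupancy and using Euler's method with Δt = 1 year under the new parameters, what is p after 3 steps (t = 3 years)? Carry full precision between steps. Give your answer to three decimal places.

0.739

Balance c(1−p*) = e gives e = 1.229×(1 − 0.57300) = 0.52478.
Starting from p₀ = 0.57300; update p ← p + (dp/dt)·Δt with the new parameters.
step 1: Δp = +0.11727, p = 0.69027
step 2: Δp = +0.04179, p = 0.73206
step 3: Δp = +0.00672, p = 0.73878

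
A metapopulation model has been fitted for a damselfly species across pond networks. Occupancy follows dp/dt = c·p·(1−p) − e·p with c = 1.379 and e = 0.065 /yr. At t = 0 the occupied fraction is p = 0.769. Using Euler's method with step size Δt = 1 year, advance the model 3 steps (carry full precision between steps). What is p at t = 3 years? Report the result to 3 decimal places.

0.954

Update rule: p ← p + [c·p·(1−p) − e·p]·Δt with Δt = 1.
  1  |  dp/dt·Δt = +0.194979  |  p_1 = 0.963979
  2  |  dp/dt·Δt = -0.014775  |  p_2 = 0.949204
  3  |  dp/dt·Δt = +0.004791  |  p_3 = 0.953995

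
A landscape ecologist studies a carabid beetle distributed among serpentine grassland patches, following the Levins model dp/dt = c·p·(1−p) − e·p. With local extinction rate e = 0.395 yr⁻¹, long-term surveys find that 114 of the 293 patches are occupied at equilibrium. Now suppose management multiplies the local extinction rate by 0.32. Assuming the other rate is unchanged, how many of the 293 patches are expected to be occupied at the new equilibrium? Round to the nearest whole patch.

236

Observed p* = 114/293 = 0.38908.
Balance c(1−p*) = e gives c = e/(1 − 0.38908) = 0.395/0.61092 = 0.64657.
New p* = 1 − e/c = 1 − 0.12640/0.64657 = 0.80451.
Expected occupied = 293 × 0.80451 = 235.72 ≈ 236.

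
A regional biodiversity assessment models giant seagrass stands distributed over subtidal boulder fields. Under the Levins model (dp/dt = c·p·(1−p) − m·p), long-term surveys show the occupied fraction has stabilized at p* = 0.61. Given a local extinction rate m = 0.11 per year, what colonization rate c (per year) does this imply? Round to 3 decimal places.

0.282

At equilibrium c(1−p*) = m, so c = m/(1−p*).
c = 0.11/(1 − 0.61) = 0.11/0.3900 = 0.2821.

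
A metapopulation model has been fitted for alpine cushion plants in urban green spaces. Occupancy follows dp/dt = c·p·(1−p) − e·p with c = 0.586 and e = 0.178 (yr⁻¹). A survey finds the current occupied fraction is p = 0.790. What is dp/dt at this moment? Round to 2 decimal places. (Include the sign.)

Colonization term: c·p·(1−p) = 0.586×0.790×0.2100 = 0.09722.
Extinction term: e·p = 0.14062.
dp/dt = 0.09722 − 0.14062 = -0.04340.

-0.04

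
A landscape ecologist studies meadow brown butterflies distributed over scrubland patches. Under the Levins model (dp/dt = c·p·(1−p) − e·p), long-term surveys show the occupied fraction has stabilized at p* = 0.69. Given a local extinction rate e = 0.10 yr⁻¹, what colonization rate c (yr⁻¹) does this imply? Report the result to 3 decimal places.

0.323

At equilibrium c(1−p*) = e, so c = e/(1−p*).
c = 0.10/(1 − 0.69) = 0.10/0.3100 = 0.3226.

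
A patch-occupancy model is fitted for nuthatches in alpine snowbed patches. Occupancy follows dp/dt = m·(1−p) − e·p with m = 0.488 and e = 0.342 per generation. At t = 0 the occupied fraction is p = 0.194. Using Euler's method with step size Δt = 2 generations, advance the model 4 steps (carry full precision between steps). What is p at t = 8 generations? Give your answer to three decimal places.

Update rule: p ← p + [m·(1−p) − e·p]·Δt with Δt = 2.
t = 2: p = 0.19400 + (+0.65396) = 0.84796
t = 4: p = 0.84796 + (-0.43161) = 0.41635
t = 6: p = 0.41635 + (+0.28486) = 0.70121
t = 8: p = 0.70121 + (-0.18801) = 0.51320

0.513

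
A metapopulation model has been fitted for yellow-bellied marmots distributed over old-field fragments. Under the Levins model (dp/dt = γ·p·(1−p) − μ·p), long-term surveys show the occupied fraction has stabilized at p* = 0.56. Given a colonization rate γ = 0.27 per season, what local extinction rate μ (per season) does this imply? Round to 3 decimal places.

At equilibrium γ(1−p*) = μ.
μ = 0.27 × (1 − 0.56) = 0.27 × 0.4400 = 0.1188.

0.119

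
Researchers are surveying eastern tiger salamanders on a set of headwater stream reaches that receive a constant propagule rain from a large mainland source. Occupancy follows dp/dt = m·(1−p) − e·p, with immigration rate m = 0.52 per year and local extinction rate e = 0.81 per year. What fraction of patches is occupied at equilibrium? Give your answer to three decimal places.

0.391

At equilibrium the propagule rain into empty patches balances local extinction: m(1−p*) = e·p*.
p* = m/(m+e) = 0.52/(0.52+0.81) = 0.52/1.3300 = 0.3910.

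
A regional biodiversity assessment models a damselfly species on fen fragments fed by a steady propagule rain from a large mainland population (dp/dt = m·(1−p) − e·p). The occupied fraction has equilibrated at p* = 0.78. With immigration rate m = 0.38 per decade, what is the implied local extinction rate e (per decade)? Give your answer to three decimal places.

0.107

At equilibrium m(1−p*) = e·p*, so e = m(1−p*)/p*.
e = 0.38 × 0.2200 / 0.78 = 0.1072.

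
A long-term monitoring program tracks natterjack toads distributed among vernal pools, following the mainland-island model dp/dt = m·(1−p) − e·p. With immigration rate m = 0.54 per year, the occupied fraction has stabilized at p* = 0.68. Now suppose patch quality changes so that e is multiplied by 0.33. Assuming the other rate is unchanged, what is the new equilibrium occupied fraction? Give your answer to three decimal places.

Balance m(1−p*) = e·p* gives e = m(1−p*)/p* = 0.54×0.32000/0.68000 = 0.25412.
New p* = m/(m+e) = 0.54000/(0.54000+0.08386) = 0.86558.

0.866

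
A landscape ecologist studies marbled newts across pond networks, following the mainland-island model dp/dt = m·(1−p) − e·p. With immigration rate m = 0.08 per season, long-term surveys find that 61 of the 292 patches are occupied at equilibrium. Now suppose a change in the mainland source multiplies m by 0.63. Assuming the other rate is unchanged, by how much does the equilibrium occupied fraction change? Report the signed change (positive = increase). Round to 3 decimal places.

-0.066

Observed p* = 61/292 = 0.20890.
Balance m(1−p*) = e·p* gives e = m(1−p*)/p* = 0.08×0.79110/0.20890 = 0.30296.
New p* = m/(m+e) = 0.05040/(0.05040+0.30296) = 0.14263.
Δp* = 0.14263 − 0.20890 = -0.06627.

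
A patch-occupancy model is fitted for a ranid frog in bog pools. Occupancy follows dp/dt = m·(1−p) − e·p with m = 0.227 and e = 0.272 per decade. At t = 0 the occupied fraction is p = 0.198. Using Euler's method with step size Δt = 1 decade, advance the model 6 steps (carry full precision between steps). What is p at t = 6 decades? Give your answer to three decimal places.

0.451

Update rule: p ← p + [m·(1−p) − e·p]·Δt with Δt = 1.
t = 1: p = 0.19800 + (+0.12820) = 0.32620
t = 2: p = 0.32620 + (+0.06423) = 0.39043
t = 3: p = 0.39043 + (+0.03218) = 0.42260
t = 4: p = 0.42260 + (+0.01612) = 0.43872
t = 5: p = 0.43872 + (+0.00808) = 0.44680
t = 6: p = 0.44680 + (+0.00405) = 0.45085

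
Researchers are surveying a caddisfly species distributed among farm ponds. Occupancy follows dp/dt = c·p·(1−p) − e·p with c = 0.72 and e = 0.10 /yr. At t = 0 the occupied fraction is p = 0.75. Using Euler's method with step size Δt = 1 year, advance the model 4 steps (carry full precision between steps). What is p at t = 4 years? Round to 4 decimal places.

Update rule: p ← p + [c·p·(1−p) − e·p]·Δt with Δt = 1.
  1  |  dp/dt·Δt = +0.060000  |  p_1 = 0.810000
  2  |  dp/dt·Δt = +0.029808  |  p_2 = 0.839808
  3  |  dp/dt·Δt = +0.012881  |  p_3 = 0.852689
  4  |  dp/dt·Δt = +0.005171  |  p_4 = 0.857860

0.8579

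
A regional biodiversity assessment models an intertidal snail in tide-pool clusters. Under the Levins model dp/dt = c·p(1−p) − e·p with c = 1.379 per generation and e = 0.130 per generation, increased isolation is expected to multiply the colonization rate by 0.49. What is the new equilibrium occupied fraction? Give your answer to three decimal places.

Before: p* = 1 − 0.130/1.379 = 0.9057.
After the change, c = 0.67571, e = 0.13, so p* = 1 − 0.13/0.67571 = 0.8076.

0.808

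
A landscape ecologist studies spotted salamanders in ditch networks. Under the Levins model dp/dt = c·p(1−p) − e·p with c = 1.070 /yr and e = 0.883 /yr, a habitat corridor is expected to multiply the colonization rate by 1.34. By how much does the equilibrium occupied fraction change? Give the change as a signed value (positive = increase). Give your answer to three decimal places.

Before: p* = 1 − 0.883/1.070 = 0.1748.
After the change, c = 1.4338, e = 0.883, so p* = 1 − 0.883/1.4338 = 0.3842.
Δp* = 0.3842 − 0.1748 = +0.2094.

0.209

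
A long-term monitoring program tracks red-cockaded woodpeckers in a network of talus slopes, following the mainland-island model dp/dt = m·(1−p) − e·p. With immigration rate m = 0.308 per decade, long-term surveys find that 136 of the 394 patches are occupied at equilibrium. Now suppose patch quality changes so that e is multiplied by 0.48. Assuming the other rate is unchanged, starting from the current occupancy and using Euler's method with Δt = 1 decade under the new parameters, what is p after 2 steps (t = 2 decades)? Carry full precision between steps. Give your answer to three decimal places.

Observed p* = 136/394 = 0.34518.
Balance m(1−p*) = e·p* gives e = m(1−p*)/p* = 0.308×0.65482/0.34518 = 0.58429.
Starting from p₀ = 0.34518; update p ← p + (dp/dt)·Δt with the new parameters.
  1  |  dp/dt·Δt = +0.104876  |  p_1 = 0.450054
  2  |  dp/dt·Δt = +0.043161  |  p_2 = 0.493215

0.493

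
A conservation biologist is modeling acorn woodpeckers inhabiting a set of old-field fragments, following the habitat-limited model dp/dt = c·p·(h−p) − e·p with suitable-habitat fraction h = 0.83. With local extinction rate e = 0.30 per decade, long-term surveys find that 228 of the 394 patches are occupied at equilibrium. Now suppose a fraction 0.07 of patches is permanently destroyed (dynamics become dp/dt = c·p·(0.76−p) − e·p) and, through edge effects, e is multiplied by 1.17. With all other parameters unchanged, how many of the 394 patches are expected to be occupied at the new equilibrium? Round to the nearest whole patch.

184

Observed p* = 228/394 = 0.57868.
Balance c(h−p*) = e gives c = e/(0.83 − 0.57868) = 0.30/0.25132 = 1.19370.
New p* = 0.76 − e/c = 0.76 − 0.35100/1.19370 = 0.46596.
Expected occupied = 394 × 0.46596 = 183.59 ≈ 184.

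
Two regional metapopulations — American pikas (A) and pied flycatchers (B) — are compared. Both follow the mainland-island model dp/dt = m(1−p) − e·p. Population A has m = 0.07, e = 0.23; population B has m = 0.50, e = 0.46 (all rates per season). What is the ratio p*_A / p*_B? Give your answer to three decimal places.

0.448

A: p*_A = m/(m+e) = 0.07/0.3000 = 0.2333.
B: p*_B = 0.50/0.9600 = 0.5208.
p*_A / p*_B = 0.2333/0.5208 = 0.4480.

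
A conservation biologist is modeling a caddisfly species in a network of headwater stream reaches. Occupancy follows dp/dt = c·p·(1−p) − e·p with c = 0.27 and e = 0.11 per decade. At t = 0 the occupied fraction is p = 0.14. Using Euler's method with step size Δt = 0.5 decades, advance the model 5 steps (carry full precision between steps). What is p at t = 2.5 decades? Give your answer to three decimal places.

Update rule: p ← p + [c·p·(1−p) − e·p]·Δt with Δt = 0.5.
t = 0.5: p = 0.14000 + (+0.00855) = 0.14855
t = 1: p = 0.14855 + (+0.00891) = 0.15746
t = 1.5: p = 0.15746 + (+0.00925) = 0.16671
t = 2: p = 0.16671 + (+0.00958) = 0.17629
t = 2.5: p = 0.17629 + (+0.00991) = 0.18620

0.186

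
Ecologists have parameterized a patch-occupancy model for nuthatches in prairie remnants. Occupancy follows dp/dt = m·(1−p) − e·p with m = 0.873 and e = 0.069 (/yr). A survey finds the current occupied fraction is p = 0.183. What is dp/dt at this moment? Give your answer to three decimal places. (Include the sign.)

Colonization term: m·(1−p) = 0.873×0.8170 = 0.71324.
Extinction term: e·p = 0.01263.
dp/dt = 0.71324 − 0.01263 = 0.70061.

0.701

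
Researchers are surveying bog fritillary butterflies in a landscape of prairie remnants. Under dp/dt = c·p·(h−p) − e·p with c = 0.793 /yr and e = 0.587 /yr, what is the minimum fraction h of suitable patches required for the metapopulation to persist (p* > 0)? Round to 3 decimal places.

p* = h − e/c is positive only when h > e/c.
h_min = e/c = 0.587/0.793 = 0.7402.

0.740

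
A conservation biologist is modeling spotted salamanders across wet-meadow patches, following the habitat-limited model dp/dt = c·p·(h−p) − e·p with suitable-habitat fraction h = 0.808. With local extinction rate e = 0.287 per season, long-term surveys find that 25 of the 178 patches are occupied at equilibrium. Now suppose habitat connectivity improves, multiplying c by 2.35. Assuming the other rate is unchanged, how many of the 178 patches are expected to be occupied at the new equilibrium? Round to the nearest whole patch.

Observed p* = 25/178 = 0.14045.
Balance c(h−p*) = e gives c = e/(0.808 − 0.14045) = 0.287/0.66755 = 0.42993.
New p* = 0.808 − e/c = 0.808 − 0.28700/1.01034 = 0.52394.
Expected occupied = 178 × 0.52394 = 93.26 ≈ 93.

93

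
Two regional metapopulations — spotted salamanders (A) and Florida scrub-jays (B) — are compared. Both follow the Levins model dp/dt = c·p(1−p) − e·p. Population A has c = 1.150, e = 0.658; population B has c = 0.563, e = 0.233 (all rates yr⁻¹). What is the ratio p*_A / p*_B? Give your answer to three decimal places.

A: p*_A = 1 − 0.658/1.150 = 0.4278.
B: p*_B = 1 − 0.233/0.563 = 0.5861.
p*_A / p*_B = 0.4278/0.5861 = 0.7299.

0.730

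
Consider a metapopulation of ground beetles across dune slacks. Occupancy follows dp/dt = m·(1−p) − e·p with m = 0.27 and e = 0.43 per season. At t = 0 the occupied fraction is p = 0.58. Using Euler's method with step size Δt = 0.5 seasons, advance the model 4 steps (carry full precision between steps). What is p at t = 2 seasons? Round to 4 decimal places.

0.4204

Update rule: p ← p + [m·(1−p) − e·p]·Δt with Δt = 0.5.
  1  |  dp/dt·Δt = -0.068000  |  p_1 = 0.512000
  2  |  dp/dt·Δt = -0.044200  |  p_2 = 0.467800
  3  |  dp/dt·Δt = -0.028730  |  p_3 = 0.439070
  4  |  dp/dt·Δt = -0.018675  |  p_4 = 0.420396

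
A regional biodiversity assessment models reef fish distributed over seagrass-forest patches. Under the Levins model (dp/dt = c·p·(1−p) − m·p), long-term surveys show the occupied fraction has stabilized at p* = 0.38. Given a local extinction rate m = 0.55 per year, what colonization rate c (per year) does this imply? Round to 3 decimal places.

At equilibrium c(1−p*) = m, so c = m/(1−p*).
c = 0.55/(1 − 0.38) = 0.55/0.6200 = 0.8871.

0.887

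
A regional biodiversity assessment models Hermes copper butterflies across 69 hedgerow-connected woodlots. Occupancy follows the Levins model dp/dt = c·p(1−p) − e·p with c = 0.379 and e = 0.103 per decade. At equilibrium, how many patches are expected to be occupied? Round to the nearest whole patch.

50

p* = 1 − e/c = 1 − 0.103/0.379 = 0.7282.
Expected occupied patches = N × p* = 69 × 0.7282 = 50.25 ≈ 50.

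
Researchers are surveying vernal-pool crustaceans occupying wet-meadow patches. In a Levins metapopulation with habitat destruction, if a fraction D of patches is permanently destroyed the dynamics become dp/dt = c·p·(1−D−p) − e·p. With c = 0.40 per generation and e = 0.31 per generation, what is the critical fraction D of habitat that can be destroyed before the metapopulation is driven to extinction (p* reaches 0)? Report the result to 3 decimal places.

The nontrivial equilibrium is p* = (1−D) − e/c; extinction occurs when this hits zero.
So D_crit = 1 − e/c = 1 − 0.31/0.40 = 1 − 0.7750 = 0.2250.
Note this equals the original equilibrium occupancy — the Levins extinction-debt result.

0.225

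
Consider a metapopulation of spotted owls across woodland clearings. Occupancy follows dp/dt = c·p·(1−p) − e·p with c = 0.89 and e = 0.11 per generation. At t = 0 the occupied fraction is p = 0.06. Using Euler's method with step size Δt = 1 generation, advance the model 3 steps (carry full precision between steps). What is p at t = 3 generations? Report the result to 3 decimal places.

0.284

Update rule: p ← p + [c·p·(1−p) − e·p]·Δt with Δt = 1.
  1  |  dp/dt·Δt = +0.043596  |  p_1 = 0.103596
  2  |  dp/dt·Δt = +0.071253  |  p_2 = 0.174849
  3  |  dp/dt·Δt = +0.109173  |  p_3 = 0.284022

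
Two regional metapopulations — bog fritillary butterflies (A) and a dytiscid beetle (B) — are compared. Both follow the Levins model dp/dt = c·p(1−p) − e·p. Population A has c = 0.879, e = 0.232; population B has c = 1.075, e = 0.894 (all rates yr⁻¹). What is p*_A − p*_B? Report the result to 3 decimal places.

0.568

A: p*_A = 1 − 0.232/0.879 = 0.7361.
B: p*_B = 1 − 0.894/1.075 = 0.1684.
p*_A − p*_B = 0.7361 − 0.1684 = 0.5677.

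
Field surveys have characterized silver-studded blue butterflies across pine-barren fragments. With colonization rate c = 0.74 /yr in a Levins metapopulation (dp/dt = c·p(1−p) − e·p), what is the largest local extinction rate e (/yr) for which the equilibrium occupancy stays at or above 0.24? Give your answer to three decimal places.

0.562

1 − e/c ≥ 0.24 ⇒ e ≤ c(1 − 0.24) = 0.74 × 0.7600.
e_max = 0.5624.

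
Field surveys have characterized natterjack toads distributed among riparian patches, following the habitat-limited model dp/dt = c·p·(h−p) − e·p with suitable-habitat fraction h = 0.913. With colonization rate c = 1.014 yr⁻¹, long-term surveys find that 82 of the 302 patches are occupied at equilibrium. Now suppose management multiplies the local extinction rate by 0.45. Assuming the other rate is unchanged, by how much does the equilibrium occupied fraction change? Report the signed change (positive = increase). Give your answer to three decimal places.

0.353

Observed p* = 82/302 = 0.27152.
Balance c(h−p*) = e gives e = 1.014×(0.913 − 0.27152) = 0.65046.
New p* = 0.913 − e/c = 0.913 − 0.29271/1.01400 = 0.62433.
Δp* = 0.62433 − 0.27152 = +0.35281.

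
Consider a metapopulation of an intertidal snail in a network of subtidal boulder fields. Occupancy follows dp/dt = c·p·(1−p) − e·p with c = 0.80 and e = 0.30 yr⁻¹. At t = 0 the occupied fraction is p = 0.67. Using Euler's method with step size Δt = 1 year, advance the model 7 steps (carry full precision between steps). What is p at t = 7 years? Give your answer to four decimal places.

0.6253

Update rule: p ← p + [c·p·(1−p) − e·p]·Δt with Δt = 1.
step 1: Δp = -0.02412, p = 0.64588
step 2: Δp = -0.01079, p = 0.63509
step 3: Δp = -0.00513, p = 0.62996
step 4: Δp = -0.00250, p = 0.62746
step 5: Δp = -0.00124, p = 0.62623
step 6: Δp = -0.00061, p = 0.62561
step 7: Δp = -0.00031, p = 0.62531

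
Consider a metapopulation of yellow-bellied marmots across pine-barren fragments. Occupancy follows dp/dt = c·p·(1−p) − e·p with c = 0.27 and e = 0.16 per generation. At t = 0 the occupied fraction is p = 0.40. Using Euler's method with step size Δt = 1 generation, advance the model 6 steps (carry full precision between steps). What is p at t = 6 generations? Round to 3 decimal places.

Update rule: p ← p + [c·p·(1−p) − e·p]·Δt with Δt = 1.
step 1: Δp = +0.00080, p = 0.40080
step 2: Δp = +0.00072, p = 0.40152
step 3: Δp = +0.00064, p = 0.40215
step 4: Δp = +0.00057, p = 0.40272
step 5: Δp = +0.00051, p = 0.40323
step 6: Δp = +0.00045, p = 0.40369

0.404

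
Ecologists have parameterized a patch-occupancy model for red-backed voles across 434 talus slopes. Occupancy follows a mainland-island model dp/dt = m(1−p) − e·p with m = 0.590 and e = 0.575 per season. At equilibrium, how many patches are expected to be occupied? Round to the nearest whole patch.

p* = m/(m+e) = 0.590/1.1650 = 0.5064.
Expected occupied patches = N × p* = 434 × 0.5064 = 219.79 ≈ 220.

220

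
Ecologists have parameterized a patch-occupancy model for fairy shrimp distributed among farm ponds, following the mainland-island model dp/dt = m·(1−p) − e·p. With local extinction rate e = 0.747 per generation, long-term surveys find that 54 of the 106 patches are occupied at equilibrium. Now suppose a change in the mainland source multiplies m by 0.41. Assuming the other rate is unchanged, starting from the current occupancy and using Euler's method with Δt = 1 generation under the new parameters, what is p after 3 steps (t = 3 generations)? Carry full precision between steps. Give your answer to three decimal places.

Observed p* = 54/106 = 0.50943.
Balance m(1−p*) = e·p* gives m = e·p*/(1−p*) = 0.747×0.50943/0.49057 = 0.77573.
Starting from p₀ = 0.50943; update p ← p + (dp/dt)·Δt with the new parameters.
t = 1: p = 0.50943 + (-0.22452) = 0.28491
t = 2: p = 0.28491 + (+0.01461) = 0.29952
t = 3: p = 0.29952 + (-0.00095) = 0.29857

0.299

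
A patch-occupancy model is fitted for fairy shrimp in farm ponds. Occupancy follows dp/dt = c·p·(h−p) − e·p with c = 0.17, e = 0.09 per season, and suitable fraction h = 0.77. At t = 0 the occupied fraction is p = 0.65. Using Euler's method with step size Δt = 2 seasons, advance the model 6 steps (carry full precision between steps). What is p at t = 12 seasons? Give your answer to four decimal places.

Update rule: p ← p + [c·p·(h−p) − e·p]·Δt with Δt = 2.
p: 0.65000 → 0.55952  (Δp = -0.09048)
p: 0.55952 → 0.49885  (Δp = -0.06067)
p: 0.49885 → 0.45504  (Δp = -0.04380)
p: 0.45504 → 0.42186  (Δp = -0.03318)
p: 0.42186 → 0.39586  (Δp = -0.02600)
p: 0.39586 → 0.37496  (Δp = -0.02090)

0.3750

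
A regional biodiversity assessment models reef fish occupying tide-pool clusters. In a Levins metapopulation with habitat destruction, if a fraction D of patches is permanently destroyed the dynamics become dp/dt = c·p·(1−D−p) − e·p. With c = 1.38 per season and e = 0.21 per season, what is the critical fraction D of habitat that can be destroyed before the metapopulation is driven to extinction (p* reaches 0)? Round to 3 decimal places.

0.848

The nontrivial equilibrium is p* = (1−D) − e/c; extinction occurs when this hits zero.
So D_crit = 1 − e/c = 1 − 0.21/1.38 = 1 − 0.1522 = 0.8478.
This equals the undisturbed p*, a classic result of Lande's extension.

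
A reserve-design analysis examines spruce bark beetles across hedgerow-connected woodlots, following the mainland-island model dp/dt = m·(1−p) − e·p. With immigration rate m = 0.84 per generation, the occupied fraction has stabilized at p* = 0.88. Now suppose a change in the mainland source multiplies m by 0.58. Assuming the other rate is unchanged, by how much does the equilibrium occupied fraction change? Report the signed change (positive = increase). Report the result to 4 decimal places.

Balance m(1−p*) = e·p* gives e = m(1−p*)/p* = 0.84×0.12000/0.88000 = 0.11455.
New p* = m/(m+e) = 0.48720/(0.48720+0.11455) = 0.80964.
Δp* = 0.80964 − 0.88000 = -0.07036.

-0.0704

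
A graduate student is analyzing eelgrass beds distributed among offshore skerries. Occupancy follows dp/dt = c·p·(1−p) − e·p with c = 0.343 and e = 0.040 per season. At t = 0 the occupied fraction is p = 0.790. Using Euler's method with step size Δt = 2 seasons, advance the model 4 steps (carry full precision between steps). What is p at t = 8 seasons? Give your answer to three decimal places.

0.880

Update rule: p ← p + [c·p·(1−p) − e·p]·Δt with Δt = 2.
p: 0.79000 → 0.84061  (Δp = +0.05061)
p: 0.84061 → 0.86527  (Δp = +0.02467)
p: 0.86527 → 0.87602  (Δp = +0.01075)
p: 0.87602 → 0.88045  (Δp = +0.00442)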